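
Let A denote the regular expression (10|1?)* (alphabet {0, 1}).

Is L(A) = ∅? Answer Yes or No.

The empty string ε matches the expression, so it belongs to L(A).
Since L(A) contains at least one string, it is not empty.

No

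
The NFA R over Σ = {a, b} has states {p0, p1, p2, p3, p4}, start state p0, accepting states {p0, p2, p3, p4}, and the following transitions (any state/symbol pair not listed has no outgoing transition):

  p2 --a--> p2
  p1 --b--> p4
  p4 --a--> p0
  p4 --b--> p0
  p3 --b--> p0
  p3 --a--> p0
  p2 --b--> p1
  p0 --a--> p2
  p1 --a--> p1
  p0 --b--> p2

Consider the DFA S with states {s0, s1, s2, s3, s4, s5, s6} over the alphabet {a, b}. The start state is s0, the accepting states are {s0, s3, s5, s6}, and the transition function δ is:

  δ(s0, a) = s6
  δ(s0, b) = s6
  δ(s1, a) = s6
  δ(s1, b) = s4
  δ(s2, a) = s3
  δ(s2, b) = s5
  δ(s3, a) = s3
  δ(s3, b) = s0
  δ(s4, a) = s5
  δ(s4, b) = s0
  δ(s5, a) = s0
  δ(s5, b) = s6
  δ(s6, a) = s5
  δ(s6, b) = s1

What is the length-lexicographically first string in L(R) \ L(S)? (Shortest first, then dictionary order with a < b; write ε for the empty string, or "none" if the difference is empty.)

abb

The string abb is accepted by R but not by S.
No shorter string lies in the difference, and abb is the lexicographically first length-3 string in L(R) \ L(S).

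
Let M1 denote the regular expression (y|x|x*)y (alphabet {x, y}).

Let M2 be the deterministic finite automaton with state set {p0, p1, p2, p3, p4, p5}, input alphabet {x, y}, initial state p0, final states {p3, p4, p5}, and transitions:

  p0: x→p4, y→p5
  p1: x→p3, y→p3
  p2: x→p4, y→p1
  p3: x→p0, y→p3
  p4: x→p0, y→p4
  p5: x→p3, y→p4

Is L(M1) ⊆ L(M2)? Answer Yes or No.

Converting the expression M1 to a DFA (subset construction, then merging equivalent states) gives the minimal DFA with states {r0, r1, r2, r3, r4}, start state r0, accepting states {r2, r3} and transitions r0: x→r1, y→r2; r1: x→r1, y→r3; r2: x→r4, y→r3; r3: x→r4, y→r4; r4: x→r4, y→r4.
Exploring the product automaton M1 × M2 from the start pair (r0, p0), following both machines on each input symbol, reaches 10 state pairs: (r0, p0), (r1, p4), (r2, p5), (r1, p0), (r3, p4), (r4, p3), (r3, p5), (r4, p0), (r4, p4), (r4, p5).
M1 accepts in {r2, r3} and M2 accepts in {p3, p4, p5}. The reachable pairs whose M1-component is accepting are (r2, p5), (r3, p4), (r3, p5); in each of them the M2-component is accepting too, so the product for L(M1) \ L(M2) (M1-component accepting, M2-component rejecting) has no reachable accepting pair and the difference is empty.
Hence every string in L(M1) is also in L(M2).

Yes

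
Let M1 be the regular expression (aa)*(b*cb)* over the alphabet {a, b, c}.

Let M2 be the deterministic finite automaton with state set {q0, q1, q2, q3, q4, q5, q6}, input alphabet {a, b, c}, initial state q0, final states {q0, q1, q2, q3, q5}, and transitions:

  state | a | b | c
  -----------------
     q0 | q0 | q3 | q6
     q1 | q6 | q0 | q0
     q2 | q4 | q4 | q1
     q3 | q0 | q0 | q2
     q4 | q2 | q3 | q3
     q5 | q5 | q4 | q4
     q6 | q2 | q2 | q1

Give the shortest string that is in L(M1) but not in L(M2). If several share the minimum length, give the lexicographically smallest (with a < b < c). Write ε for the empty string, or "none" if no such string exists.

bcb

The string bcb is accepted by M1 but not by M2.
No shorter string lies in the difference, and bcb is the lexicographically first length-3 string in L(M1) \ L(M2).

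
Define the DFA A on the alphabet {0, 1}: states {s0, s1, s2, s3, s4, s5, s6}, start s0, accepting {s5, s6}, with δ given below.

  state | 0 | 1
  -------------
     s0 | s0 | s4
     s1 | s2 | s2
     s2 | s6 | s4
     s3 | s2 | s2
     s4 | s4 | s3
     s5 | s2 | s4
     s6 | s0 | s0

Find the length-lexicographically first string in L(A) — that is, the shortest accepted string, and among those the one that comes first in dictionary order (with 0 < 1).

A breadth-first search from s0 reaches an accepting state first via the path s0 → s4 → s3 → s2 → s6 on input 1100.
No string of length < 4 is accepted (BFS exhausts all shorter strings without reaching an accepting state), and 1100 is the lexicographically least accepting string of length 4.

1100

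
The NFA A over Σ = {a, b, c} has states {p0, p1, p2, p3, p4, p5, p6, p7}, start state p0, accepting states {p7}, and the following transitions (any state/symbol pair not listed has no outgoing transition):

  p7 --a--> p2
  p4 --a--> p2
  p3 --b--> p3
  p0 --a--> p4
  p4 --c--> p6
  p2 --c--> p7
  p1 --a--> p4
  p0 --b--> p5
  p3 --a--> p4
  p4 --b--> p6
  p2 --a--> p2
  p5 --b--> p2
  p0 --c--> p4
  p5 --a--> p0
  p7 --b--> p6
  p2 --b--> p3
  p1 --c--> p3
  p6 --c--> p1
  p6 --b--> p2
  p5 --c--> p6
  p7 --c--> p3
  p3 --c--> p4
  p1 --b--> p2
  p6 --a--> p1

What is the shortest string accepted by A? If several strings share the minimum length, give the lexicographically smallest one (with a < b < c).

aac

A breadth-first search from p0 reaches an accepting state first via the path p0 → p4 → p2 → p7 on input aac.
No string of length < 3 is accepted (BFS exhausts all shorter strings without reaching an accepting state), and aac is the lexicographically least accepting string of length 3.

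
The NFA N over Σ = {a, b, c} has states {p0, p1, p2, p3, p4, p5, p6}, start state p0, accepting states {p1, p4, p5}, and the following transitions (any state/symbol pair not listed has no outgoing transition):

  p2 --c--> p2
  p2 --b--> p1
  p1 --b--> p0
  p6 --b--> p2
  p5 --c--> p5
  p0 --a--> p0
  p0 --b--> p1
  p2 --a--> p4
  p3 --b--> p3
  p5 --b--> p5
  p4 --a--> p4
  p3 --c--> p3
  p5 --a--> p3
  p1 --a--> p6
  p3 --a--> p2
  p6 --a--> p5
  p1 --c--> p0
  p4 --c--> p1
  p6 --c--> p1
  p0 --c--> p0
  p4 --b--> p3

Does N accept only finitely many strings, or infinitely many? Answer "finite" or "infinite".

State p0 is reachable from the start and can reach an accepting state, and it lies on the cycle p0 → p0.
Traversing that cycle any number of times yields accepted strings of unbounded length, so the language is infinite.

infinite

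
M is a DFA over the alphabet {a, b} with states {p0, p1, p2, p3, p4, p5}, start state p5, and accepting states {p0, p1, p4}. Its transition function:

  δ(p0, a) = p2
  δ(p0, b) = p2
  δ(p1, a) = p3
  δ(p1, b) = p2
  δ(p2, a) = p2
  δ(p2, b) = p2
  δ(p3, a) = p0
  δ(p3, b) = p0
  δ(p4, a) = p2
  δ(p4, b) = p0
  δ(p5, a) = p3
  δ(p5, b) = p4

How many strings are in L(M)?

The useful subgraph on states {p0, p3, p4, p5} is acyclic, so L(M) is finite; the longest accepting path visits 3 useful states, giving maximum string length 2.
Counting accepting paths from p5 by length: 1 of length 1, 3 of length 2. Total 4.

4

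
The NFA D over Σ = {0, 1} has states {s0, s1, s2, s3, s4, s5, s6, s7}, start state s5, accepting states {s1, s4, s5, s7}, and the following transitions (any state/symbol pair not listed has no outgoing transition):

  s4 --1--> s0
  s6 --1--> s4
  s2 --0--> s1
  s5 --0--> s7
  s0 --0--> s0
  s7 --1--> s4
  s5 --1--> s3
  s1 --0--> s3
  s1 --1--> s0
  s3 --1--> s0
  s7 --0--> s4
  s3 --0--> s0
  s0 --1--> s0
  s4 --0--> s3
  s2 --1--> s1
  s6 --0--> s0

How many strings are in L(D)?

4

The useful subgraph on states {s4, s5, s7} is acyclic, so L(D) is finite; the longest accepting path visits 3 useful states, giving maximum string length 2.
Counting accepting paths from s5 by length: 1 of length 0, 1 of length 1, 2 of length 2. Total 4.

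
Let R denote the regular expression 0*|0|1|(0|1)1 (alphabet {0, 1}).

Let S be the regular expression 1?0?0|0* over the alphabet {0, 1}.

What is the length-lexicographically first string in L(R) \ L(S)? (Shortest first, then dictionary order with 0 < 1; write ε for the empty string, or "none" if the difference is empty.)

The string 1 is accepted by R but not by S.
No shorter string lies in the difference, and 1 is the lexicographically first length-1 string in L(R) \ L(S).

1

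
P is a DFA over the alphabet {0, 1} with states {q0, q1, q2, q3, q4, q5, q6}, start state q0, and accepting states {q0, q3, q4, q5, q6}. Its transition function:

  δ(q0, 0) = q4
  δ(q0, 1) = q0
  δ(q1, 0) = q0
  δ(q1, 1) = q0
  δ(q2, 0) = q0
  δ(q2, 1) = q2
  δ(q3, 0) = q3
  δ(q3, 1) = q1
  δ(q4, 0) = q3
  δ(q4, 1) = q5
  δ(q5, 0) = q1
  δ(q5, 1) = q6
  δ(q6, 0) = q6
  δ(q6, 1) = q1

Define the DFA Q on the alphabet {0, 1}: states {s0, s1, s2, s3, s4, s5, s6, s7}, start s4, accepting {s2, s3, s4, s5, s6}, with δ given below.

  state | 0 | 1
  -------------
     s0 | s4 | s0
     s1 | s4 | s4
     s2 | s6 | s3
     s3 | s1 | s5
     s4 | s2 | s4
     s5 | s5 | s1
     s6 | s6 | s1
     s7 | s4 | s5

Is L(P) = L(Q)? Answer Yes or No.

Exploring the product automaton P × Q from the start pair (q0, s4), following both machines on each input symbol, reaches 6 state pairs: (q0, s4), (q4, s2), (q3, s6), (q5, s3), (q1, s1), (q6, s5).
P accepts in {q0, q3, q4, q5, q6} and Q accepts in {s2, s3, s4, s5, s6}. In every reachable pair the two components are either both accepting — (q0, s4), (q4, s2), (q3, s6), (q5, s3), (q6, s5) — or both non-accepting, so no string is accepted by exactly one of the machines: L(P) \ L(Q) and L(Q) \ L(P) are both empty.
Hence every string is accepted by P iff it is accepted by Q, and the two languages coincide.

Yes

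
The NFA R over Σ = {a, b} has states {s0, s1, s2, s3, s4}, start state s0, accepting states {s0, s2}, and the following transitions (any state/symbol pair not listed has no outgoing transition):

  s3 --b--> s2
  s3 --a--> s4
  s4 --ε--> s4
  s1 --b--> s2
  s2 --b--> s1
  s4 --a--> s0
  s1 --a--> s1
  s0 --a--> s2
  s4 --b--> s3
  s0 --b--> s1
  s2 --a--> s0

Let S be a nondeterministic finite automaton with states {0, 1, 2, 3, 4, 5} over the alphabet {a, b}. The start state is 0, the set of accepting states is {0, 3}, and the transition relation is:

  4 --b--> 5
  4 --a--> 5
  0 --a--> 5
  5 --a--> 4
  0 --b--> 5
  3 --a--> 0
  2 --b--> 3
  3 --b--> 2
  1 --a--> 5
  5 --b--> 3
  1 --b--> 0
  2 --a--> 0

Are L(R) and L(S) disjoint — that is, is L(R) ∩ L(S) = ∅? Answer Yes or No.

No

The empty string ε is accepted by both R and S.
Hence L(R) ∩ L(S) ≠ ∅.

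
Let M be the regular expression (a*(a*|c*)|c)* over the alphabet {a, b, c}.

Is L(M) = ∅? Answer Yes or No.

No

The empty string ε matches the expression, so it belongs to L(M).
Since L(M) contains at least one string, it is not empty.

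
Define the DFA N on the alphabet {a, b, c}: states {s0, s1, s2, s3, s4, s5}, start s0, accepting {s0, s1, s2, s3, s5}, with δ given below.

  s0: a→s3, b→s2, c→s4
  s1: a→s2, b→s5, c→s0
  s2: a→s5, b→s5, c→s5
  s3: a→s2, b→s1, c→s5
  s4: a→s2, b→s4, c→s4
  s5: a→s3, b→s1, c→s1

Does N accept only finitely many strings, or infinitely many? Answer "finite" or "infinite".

infinite

State s0 is reachable from the start and can reach an accepting state, and it lies on the cycle s0 → s2 → s5 → s1 → s0.
Traversing that cycle any number of times yields accepted strings of unbounded length, so the language is infinite.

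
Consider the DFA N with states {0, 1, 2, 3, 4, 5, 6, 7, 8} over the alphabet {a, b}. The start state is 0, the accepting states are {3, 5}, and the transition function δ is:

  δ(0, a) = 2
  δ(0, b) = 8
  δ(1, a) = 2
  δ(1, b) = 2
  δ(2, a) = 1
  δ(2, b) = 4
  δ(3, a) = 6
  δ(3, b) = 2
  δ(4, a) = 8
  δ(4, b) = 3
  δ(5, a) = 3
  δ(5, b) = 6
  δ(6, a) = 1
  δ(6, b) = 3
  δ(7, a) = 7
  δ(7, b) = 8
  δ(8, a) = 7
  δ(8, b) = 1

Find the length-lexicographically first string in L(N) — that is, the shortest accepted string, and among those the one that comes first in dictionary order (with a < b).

A breadth-first search from 0 reaches an accepting state first via the path 0 → 2 → 4 → 3 on input abb.
No string of length < 3 is accepted (BFS exhausts all shorter strings without reaching an accepting state), and abb is the lexicographically least accepting string of length 3.

abb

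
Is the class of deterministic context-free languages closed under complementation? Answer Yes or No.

Yes

A deterministic PDA can be normalised so that it always reads its entire input (no blocking, no infinite ε-loops) and records in its finite control whether it has passed through an accepting state since the last input symbol was consumed; inverting that end-of-input verdict yields a DPDA for the complement.
So the deterministic context-free languages are closed under complement.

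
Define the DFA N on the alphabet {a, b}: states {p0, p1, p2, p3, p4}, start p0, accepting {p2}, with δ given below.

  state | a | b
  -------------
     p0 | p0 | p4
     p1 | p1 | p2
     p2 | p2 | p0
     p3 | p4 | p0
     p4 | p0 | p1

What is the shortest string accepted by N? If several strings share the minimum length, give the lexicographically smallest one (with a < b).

bbb

A breadth-first search from p0 reaches an accepting state first via the path p0 → p4 → p1 → p2 on input bbb.
No string of length < 3 is accepted (BFS exhausts all shorter strings without reaching an accepting state), and bbb is the lexicographically least accepting string of length 3.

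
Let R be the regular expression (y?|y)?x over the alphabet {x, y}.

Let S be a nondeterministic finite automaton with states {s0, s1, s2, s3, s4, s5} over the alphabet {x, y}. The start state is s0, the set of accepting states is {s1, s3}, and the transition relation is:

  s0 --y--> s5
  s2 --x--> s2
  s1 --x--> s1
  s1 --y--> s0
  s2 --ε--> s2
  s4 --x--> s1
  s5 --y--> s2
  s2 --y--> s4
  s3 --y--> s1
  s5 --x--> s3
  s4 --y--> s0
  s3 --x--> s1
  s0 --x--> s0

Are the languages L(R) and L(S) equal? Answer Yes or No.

No

The string x is accepted by R but rejected by S.
So L(R) ≠ L(S).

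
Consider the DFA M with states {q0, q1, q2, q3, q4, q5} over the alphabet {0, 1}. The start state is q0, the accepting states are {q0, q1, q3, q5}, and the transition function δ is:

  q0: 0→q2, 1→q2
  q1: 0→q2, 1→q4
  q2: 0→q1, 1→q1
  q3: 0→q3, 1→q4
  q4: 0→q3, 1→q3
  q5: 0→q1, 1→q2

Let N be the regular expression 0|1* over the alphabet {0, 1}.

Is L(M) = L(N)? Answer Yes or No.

The string 00 is accepted by M but rejected by N.
So L(M) ≠ L(N).

No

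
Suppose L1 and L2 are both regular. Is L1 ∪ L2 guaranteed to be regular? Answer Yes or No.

Given DFAs for L₁ and L₂, run them in parallel: the product automaton on Q₁ × Q₂ that accepts when either component is accepting recognises L₁ ∪ L₂ (equivalently, R₁ | R₂ is a regular expression for it).
So the regular languages are closed under union.

Yes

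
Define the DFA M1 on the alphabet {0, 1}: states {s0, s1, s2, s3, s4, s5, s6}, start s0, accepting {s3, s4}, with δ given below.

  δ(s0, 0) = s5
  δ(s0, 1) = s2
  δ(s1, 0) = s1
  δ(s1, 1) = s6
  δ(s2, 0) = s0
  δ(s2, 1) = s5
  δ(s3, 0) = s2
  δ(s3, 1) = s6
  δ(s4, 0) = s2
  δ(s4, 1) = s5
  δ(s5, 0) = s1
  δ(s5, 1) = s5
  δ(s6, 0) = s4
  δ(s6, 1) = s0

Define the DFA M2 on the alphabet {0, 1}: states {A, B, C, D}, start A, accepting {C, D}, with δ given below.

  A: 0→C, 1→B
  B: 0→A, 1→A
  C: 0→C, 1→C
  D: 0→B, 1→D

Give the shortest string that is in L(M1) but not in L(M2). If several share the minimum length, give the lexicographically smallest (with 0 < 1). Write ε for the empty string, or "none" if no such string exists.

The string 111010 is accepted by M1 but not by M2.
No shorter string lies in the difference, and 111010 is the lexicographically first length-6 string in L(M1) \ L(M2).

111010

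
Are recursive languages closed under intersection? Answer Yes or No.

Yes

Run both deciders on the input and accept iff both accept; the combined machine always halts.
So the recursive languages are closed under intersection.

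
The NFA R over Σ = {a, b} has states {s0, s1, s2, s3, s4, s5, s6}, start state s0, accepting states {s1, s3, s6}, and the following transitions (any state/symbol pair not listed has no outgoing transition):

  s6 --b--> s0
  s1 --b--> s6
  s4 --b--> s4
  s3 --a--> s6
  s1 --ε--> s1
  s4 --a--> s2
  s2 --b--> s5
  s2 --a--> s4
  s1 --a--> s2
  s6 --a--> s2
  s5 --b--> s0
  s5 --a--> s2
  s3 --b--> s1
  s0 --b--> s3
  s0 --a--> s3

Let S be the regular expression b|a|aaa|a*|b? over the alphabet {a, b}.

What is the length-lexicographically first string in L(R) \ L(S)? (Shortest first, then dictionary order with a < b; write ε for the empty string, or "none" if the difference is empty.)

The string ab is accepted by R but not by S.
No shorter string lies in the difference, and ab is the lexicographically first length-2 string in L(R) \ L(S).

ab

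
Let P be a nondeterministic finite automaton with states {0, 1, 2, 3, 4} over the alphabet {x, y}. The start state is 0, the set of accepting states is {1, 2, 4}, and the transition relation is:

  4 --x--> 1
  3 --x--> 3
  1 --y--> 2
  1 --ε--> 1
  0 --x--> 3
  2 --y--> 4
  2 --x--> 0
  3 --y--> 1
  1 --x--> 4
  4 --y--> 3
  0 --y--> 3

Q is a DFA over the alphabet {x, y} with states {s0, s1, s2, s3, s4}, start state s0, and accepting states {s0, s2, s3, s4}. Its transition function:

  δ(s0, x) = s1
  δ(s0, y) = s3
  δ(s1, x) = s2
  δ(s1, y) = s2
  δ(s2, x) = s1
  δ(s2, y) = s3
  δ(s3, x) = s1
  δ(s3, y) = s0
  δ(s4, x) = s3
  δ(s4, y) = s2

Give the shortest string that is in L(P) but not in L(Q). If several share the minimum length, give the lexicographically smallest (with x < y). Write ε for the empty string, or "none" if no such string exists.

xyx

The string xyx is accepted by P but not by Q.
No shorter string lies in the difference, and xyx is the lexicographically first length-3 string in L(P) \ L(Q).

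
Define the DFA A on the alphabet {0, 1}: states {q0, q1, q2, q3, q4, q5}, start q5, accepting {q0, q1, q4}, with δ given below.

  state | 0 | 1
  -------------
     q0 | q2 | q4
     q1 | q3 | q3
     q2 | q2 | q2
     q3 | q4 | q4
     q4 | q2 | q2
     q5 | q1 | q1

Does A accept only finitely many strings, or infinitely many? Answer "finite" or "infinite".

The useful states (reachable from q5 and able to reach an accepting state) are {q1, q3, q4, q5}.
Restricted to these states the transition graph has no cycle, so every accepting path has bounded length and L is finite.

finite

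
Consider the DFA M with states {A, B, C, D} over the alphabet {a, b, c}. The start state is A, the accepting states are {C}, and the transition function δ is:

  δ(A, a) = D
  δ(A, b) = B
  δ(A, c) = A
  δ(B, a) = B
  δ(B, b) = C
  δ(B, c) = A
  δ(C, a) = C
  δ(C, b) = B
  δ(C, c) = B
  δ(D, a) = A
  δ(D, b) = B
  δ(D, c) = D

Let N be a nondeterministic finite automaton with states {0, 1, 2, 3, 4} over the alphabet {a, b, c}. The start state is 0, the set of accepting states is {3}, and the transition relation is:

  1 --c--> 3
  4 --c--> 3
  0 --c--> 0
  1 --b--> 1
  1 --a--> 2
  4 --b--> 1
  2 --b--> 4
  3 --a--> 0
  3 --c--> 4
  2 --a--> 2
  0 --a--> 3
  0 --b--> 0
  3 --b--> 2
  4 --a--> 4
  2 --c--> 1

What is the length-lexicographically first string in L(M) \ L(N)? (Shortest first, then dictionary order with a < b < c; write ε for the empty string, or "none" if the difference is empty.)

bb

The string bb is accepted by M but not by N.
No shorter string lies in the difference, and bb is the lexicographically first length-2 string in L(M) \ L(N).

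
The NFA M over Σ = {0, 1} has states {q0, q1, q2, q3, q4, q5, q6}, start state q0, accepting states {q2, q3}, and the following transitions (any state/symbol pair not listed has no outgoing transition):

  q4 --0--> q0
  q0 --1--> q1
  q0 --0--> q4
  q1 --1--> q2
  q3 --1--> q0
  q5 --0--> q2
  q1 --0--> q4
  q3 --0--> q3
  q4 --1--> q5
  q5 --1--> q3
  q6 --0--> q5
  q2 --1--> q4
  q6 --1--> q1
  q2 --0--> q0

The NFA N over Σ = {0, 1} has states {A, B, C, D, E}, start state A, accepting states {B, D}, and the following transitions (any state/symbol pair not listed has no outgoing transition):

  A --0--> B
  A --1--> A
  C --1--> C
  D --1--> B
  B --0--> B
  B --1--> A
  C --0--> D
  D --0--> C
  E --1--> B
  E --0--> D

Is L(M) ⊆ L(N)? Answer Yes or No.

The string 11 is in L(M) but not in L(N).
So L(M) ⊄ L(N).

No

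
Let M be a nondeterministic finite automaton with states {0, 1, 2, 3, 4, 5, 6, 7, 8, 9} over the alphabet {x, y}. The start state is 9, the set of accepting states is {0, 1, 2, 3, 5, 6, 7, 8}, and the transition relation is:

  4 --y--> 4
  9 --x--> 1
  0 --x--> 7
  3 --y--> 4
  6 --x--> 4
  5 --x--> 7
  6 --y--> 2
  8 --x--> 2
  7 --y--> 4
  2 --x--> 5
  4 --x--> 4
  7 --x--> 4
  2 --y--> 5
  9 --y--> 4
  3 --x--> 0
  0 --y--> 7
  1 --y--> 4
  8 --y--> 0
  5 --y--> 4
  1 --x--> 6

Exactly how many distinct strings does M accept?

The useful subgraph on states {1, 2, 5, 6, 7, 9} is acyclic, so L(M) is finite; the longest accepting path visits 6 useful states, giving maximum string length 5.
Counting accepting paths from 9 by length: 1 of length 1, 1 of length 2, 1 of length 3, 2 of length 4, 2 of length 5. Total 7.

7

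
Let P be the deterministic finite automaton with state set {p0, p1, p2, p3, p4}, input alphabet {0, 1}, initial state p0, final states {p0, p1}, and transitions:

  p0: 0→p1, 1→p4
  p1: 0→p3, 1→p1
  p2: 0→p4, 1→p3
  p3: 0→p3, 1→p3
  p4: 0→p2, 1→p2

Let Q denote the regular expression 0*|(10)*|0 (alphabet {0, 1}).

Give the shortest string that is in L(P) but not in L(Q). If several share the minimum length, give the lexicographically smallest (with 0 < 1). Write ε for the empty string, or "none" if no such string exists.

01

The string 01 is accepted by P but not by Q.
No shorter string lies in the difference, and 01 is the lexicographically first length-2 string in L(P) \ L(Q).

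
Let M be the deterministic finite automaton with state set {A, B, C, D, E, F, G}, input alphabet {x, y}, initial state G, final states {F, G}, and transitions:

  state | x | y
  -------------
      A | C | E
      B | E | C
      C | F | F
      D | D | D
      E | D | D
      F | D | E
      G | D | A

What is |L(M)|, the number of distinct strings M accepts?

3

The useful subgraph on states {A, C, F, G} is acyclic, so L(M) is finite; the longest accepting path visits 4 useful states, giving maximum string length 3.
Counting accepting paths from G by length: 1 of length 0, 2 of length 3. Total 3.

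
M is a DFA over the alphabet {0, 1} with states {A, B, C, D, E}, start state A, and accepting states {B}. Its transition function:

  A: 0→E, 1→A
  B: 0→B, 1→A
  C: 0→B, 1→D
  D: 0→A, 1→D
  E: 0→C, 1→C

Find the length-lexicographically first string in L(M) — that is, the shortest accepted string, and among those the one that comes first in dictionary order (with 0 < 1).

A breadth-first search from A reaches an accepting state first via the path A → E → C → B on input 000.
No string of length < 3 is accepted (BFS exhausts all shorter strings without reaching an accepting state), and 000 is the lexicographically least accepting string of length 3.

000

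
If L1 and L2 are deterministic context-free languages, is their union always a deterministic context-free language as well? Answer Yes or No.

{aⁿbⁿ : n≥0} and {aⁿb²ⁿ : n≥0} are each accepted by a deterministic PDA (push the a's; pop one per b, respectively one per two b's), but their union U is not. Suppose a DPDA M accepted U. Being deterministic, M has a single run on aⁿb²ⁿ, and since aⁿbⁿ ∈ U that run passes through an accepting configuration right after consuming the prefix aⁿbⁿ and then goes on to accept again after n more b's. Build an ordinary (nondeterministic) PDA M′ that simulates M on a's and b's and, at any moment when M is in an accepting state, may switch to a second mode in which it reads only c's, feeding each c to M as a b; M′ accepts when M does. Then M′ accepts aⁱbʲcᵏ (k≥1) exactly when both aⁱbʲ ∈ U and aⁱbʲ⁺ᵏ ∈ U, and checking the four cases (i=j or j=2i, combined with j+k=i or j+k=2i) leaves only i=j=k: so L(M′) ∩ a*b*c⁺ = {aⁿbⁿcⁿ : n≥1} would be context-free, which it is not (pumping lemma) — contradiction. (The union is an unambiguous CFL; it is determinism, not unambiguity, that fails.)

No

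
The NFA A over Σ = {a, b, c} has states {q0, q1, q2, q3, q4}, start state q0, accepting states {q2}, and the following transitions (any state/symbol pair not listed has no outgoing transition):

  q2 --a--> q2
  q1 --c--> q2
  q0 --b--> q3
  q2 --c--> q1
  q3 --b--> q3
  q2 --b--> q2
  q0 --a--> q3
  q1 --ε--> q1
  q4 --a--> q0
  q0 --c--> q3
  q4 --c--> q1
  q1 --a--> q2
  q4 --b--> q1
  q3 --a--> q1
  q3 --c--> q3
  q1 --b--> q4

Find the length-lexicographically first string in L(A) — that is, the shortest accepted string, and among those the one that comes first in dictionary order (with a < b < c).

A breadth-first search from q0 reaches an accepting state first via the path q0 → q3 → q1 → q2 on input aaa.
No string of length < 3 is accepted (BFS exhausts all shorter strings without reaching an accepting state), and aaa is the lexicographically least accepting string of length 3.

aaa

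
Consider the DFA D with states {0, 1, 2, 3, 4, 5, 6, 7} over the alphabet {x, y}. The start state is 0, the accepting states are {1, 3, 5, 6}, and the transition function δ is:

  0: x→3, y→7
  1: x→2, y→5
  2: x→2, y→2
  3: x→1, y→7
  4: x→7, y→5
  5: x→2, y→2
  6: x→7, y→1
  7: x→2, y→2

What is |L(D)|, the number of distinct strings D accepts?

The useful subgraph on states {0, 1, 3, 5} is acyclic, so L(D) is finite; the longest accepting path visits 4 useful states, giving maximum string length 3.
Counting accepting paths from 0 by length: 1 of length 1, 1 of length 2, 1 of length 3. Total 3.

3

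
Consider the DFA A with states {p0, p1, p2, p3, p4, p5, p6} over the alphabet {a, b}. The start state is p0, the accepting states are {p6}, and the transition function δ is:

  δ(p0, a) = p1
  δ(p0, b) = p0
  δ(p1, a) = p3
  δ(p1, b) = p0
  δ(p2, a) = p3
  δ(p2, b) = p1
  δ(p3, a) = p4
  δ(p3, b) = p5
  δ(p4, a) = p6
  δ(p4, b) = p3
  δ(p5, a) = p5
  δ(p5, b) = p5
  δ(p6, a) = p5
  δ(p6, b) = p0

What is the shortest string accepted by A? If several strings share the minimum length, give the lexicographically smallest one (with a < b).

A breadth-first search from p0 reaches an accepting state first via the path p0 → p1 → p3 → p4 → p6 on input aaaa.
No string of length < 4 is accepted (BFS exhausts all shorter strings without reaching an accepting state), and aaaa is the lexicographically least accepting string of length 4.

aaaa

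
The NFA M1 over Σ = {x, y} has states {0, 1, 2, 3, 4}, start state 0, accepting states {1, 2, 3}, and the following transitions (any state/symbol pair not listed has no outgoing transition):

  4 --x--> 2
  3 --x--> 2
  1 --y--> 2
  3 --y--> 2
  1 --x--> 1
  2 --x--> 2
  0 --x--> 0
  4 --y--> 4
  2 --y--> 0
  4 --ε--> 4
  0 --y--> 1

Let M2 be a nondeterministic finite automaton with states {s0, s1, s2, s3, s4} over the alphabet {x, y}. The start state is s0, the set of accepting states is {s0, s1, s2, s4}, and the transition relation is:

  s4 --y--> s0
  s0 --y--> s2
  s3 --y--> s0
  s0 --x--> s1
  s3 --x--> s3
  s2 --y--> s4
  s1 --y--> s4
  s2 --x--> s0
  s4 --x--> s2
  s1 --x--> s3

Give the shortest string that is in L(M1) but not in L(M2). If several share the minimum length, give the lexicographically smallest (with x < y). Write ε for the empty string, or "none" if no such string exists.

The string yxxx is accepted by M1 but not by M2.
No shorter string lies in the difference, and yxxx is the lexicographically first length-4 string in L(M1) \ L(M2).

yxxx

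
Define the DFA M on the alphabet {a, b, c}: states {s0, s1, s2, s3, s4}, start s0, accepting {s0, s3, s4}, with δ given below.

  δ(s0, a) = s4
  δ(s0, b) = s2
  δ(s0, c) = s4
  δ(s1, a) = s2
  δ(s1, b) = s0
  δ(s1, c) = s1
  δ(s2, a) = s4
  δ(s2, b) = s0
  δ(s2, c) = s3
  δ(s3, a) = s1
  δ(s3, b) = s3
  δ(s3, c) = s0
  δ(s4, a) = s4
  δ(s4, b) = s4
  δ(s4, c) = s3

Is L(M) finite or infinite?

State s0 is reachable from the start and can reach an accepting state, and it lies on the cycle s0 → s2 → s0.
Traversing that cycle any number of times yields accepted strings of unbounded length, so the language is infinite.

infinite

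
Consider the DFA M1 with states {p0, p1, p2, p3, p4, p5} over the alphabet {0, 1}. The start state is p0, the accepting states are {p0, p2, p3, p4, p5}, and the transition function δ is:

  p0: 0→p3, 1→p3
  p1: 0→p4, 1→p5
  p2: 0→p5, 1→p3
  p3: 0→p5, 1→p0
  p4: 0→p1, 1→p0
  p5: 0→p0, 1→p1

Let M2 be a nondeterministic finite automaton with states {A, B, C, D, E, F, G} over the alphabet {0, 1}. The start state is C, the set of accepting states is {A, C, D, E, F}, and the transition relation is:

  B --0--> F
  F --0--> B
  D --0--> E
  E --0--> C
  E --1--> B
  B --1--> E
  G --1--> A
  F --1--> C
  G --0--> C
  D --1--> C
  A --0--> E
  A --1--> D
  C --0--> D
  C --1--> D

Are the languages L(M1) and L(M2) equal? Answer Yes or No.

Exploring the product automaton M1 × M2 from the start pair (p0, C), following both machines on each input symbol, reaches 5 state pairs: (p0, C), (p3, D), (p5, E), (p1, B), (p4, F).
M1 accepts in {p0, p2, p3, p4, p5} and M2 accepts in {A, C, D, E, F}. In every reachable pair the two components are either both accepting — (p0, C), (p3, D), (p5, E), (p4, F) — or both non-accepting, so no string is accepted by exactly one of the machines: L(M1) \ L(M2) and L(M2) \ L(M1) are both empty.
Hence every string is accepted by M1 iff it is accepted by M2, and the two languages coincide.

Yes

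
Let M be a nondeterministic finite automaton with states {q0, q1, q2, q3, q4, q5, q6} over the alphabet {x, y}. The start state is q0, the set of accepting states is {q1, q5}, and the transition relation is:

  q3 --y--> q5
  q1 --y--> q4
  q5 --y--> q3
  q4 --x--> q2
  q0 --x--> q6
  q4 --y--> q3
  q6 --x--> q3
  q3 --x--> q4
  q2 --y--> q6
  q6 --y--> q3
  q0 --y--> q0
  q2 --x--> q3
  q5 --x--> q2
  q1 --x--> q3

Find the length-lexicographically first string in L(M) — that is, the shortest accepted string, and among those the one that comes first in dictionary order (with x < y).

A breadth-first search from q0 reaches an accepting state first via the path q0 → q6 → q3 → q5 on input xxy.
No string of length < 3 is accepted (BFS exhausts all shorter strings without reaching an accepting state), and xxy is the lexicographically least accepting string of length 3.

xxy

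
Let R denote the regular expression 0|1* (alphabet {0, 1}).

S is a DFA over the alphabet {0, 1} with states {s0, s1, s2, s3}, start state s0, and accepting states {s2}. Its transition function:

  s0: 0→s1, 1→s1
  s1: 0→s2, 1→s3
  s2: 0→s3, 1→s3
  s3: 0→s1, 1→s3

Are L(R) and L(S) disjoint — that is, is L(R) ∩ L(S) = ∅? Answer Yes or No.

Converting the expression R to a DFA (subset construction, then merging equivalent states) gives the minimal DFA with states {r0, r1, r2, r3}, start state r0, accepting states {r0, r1, r2} and transitions r0: 0→r1, 1→r2; r1: 0→r3, 1→r3; r2: 0→r3, 1→r2; r3: 0→r3, 1→r3.
Exploring the product automaton R × S from the start pair (r0, s0), following both machines on each input symbol, reaches 7 state pairs: (r0, s0), (r1, s1), (r2, s1), (r3, s2), (r3, s3), (r2, s3), (r3, s1).
R accepts in {r0, r1, r2} and S accepts in {s2}; no reachable pair has both components accepting, so no string drives both machines to acceptance simultaneously and L(R) ∩ L(S) = ∅.
So no string is accepted by both, and the intersection is empty.

Yes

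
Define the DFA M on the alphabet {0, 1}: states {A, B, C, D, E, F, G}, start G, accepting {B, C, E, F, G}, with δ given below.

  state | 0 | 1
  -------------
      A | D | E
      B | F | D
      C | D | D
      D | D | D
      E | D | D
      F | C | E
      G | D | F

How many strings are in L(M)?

4

The useful subgraph on states {C, E, F, G} is acyclic, so L(M) is finite; the longest accepting path visits 3 useful states, giving maximum string length 2.
Counting accepting paths from G by length: 1 of length 0, 1 of length 1, 2 of length 2. Total 4.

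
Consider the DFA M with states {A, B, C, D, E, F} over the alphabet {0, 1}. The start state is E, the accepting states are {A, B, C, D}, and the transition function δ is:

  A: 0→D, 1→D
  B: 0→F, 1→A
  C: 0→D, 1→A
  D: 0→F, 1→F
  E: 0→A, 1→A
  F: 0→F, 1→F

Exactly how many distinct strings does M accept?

6

The useful subgraph on states {A, D, E} is acyclic, so L(M) is finite; the longest accepting path visits 3 useful states, giving maximum string length 2.
Counting accepting paths from E by length: 2 of length 1, 4 of length 2. Total 6.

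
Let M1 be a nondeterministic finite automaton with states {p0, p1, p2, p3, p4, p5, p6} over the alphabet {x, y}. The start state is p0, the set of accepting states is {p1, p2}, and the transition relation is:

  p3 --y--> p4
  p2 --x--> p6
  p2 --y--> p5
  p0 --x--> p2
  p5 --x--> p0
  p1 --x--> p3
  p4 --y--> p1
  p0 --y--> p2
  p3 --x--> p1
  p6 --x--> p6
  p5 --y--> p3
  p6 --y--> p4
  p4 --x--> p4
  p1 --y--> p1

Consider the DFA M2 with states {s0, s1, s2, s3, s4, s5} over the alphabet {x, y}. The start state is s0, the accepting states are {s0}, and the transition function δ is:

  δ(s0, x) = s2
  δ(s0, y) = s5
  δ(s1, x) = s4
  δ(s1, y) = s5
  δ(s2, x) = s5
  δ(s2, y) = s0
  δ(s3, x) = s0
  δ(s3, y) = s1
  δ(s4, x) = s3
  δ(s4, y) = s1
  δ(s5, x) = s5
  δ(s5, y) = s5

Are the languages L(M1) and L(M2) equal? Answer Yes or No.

No

The string x is accepted by M1 but rejected by M2.
So L(M1) ≠ L(M2).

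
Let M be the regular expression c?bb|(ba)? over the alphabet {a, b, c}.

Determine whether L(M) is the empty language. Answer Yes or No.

No

The empty string ε matches the expression, so it belongs to L(M).
Since L(M) contains at least one string, it is not empty.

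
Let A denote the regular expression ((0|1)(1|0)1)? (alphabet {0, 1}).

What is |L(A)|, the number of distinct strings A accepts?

The expression has no Kleene star, so L(A) is finite. Expanding the alternatives gives {ε, 001, 011, 101, 111}.
That is 1 of length 0, 4 of length 3: 5 strings in all.

5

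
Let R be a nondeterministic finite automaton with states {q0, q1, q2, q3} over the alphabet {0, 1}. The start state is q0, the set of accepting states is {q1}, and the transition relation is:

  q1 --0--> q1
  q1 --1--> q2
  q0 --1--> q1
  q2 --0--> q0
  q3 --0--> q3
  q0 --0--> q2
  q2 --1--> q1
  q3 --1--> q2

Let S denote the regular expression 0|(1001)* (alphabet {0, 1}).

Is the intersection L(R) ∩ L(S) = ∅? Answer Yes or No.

Yes

Converting the expression S to a DFA (subset construction, then merging equivalent states) gives the minimal DFA with states {s0, s1, s2, s3, s4, s5, s6}, start state s0, accepting states {s0, s1, s6} and transitions s0: 0→s1, 1→s2; s1: 0→s3, 1→s3; s2: 0→s4, 1→s3; s3: 0→s3, 1→s3; s4: 0→s5, 1→s3; s5: 0→s3, 1→s6; s6: 0→s3, 1→s2.
Exploring the product automaton R × S from the start pair (q0, s0), following both machines on each input symbol, reaches 9 state pairs: (q0, s0), (q2, s1), (q1, s2), (q0, s3), (q1, s3), (q1, s4), (q2, s3), (q1, s5), (q2, s6).
R accepts in {q1} and S accepts in {s0, s1, s6}; no reachable pair has both components accepting, so no string drives both machines to acceptance simultaneously and L(R) ∩ L(S) = ∅.
So no string is accepted by both, and the intersection is empty.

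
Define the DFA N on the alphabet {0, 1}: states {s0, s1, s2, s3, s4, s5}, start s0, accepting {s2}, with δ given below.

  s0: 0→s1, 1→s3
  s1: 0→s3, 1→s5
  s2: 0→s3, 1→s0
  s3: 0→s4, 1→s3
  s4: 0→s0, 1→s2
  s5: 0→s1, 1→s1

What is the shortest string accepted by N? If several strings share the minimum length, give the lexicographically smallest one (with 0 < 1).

A breadth-first search from s0 reaches an accepting state first via the path s0 → s3 → s4 → s2 on input 101.
No string of length < 3 is accepted (BFS exhausts all shorter strings without reaching an accepting state), and 101 is the lexicographically least accepting string of length 3.

101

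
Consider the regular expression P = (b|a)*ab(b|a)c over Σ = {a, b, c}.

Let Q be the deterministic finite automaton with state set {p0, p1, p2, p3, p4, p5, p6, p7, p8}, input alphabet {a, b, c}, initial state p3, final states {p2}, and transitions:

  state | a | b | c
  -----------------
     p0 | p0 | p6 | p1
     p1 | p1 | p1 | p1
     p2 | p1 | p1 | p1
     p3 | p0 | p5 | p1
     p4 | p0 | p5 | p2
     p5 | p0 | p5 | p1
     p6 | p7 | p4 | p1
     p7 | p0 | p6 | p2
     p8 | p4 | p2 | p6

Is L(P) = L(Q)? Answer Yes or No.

Converting the expression P to a DFA (subset construction, then merging equivalent states) gives the minimal DFA with states {r0, r1, r2, r3, r4, r5, r6}, start state r0, accepting states {r6} and transitions r0: a→r1, b→r0, c→r2; r1: a→r1, b→r3, c→r2; r2: a→r2, b→r2, c→r2; r3: a→r4, b→r5, c→r2; r4: a→r1, b→r3, c→r6; r5: a→r1, b→r0, c→r6; r6: a→r2, b→r2, c→r2.
Exploring the product automaton P × Q from the start pair (r0, p3), following both machines on each input symbol, reaches 8 state pairs: (r0, p3), (r1, p0), (r0, p5), (r2, p1), (r3, p6), (r4, p7), (r5, p4), (r6, p2).
P accepts in {r6} and Q accepts in {p2}. In every reachable pair the two components are either both accepting — (r6, p2) — or both non-accepting, so no string is accepted by exactly one of the machines: L(P) \ L(Q) and L(Q) \ L(P) are both empty.
Hence every string is accepted by P iff it is accepted by Q, and the two languages coincide.

Yes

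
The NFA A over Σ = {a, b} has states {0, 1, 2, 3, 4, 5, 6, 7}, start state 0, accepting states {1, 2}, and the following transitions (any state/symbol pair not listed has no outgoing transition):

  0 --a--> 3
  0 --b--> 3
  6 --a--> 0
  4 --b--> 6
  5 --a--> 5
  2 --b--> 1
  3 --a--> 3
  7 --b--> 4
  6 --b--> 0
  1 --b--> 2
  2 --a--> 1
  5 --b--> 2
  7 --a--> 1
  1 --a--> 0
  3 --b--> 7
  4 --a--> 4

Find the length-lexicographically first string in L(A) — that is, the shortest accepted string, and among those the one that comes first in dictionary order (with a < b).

A breadth-first search from 0 reaches an accepting state first via the path 0 → 3 → 7 → 1 on input aba.
No string of length < 3 is accepted (BFS exhausts all shorter strings without reaching an accepting state), and aba is the lexicographically least accepting string of length 3.

aba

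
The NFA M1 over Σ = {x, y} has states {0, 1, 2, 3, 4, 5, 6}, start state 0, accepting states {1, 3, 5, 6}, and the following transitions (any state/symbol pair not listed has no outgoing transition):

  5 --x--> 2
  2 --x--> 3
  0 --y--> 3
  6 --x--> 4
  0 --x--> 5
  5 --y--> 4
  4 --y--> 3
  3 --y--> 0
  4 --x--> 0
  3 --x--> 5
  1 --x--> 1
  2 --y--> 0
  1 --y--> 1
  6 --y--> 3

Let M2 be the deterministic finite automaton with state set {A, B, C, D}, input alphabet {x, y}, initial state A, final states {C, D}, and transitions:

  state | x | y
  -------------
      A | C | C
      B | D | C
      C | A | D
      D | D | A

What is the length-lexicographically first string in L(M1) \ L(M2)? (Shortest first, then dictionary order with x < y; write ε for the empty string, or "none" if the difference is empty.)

The string yx is accepted by M1 but not by M2.
No shorter string lies in the difference, and yx is the lexicographically first length-2 string in L(M1) \ L(M2).

yx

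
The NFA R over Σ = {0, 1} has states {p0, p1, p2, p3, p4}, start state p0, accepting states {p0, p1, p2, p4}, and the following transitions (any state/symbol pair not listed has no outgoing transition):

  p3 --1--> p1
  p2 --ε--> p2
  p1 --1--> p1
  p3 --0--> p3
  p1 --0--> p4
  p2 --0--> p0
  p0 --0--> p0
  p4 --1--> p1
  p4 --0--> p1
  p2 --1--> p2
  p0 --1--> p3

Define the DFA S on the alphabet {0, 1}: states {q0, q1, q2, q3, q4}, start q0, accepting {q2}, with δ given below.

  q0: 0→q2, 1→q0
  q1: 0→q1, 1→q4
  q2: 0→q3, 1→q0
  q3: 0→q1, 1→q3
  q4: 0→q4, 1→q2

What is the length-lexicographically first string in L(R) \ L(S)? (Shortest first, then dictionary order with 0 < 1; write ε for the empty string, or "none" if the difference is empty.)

The empty string ε is accepted by R but not by S.
Since ε is the unique shortest string, it is the required witness.

ε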